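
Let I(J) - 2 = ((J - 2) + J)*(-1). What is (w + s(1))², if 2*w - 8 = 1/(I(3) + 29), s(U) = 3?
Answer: 143641/2916 ≈ 49.260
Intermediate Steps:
I(J) = 4 - 2*J (I(J) = 2 + ((J - 2) + J)*(-1) = 2 + ((-2 + J) + J)*(-1) = 2 + (-2 + 2*J)*(-1) = 2 + (2 - 2*J) = 4 - 2*J)
w = 217/54 (w = 4 + 1/(2*((4 - 2*3) + 29)) = 4 + 1/(2*((4 - 6) + 29)) = 4 + 1/(2*(-2 + 29)) = 4 + (½)/27 = 4 + (½)*(1/27) = 4 + 1/54 = 217/54 ≈ 4.0185)
(w + s(1))² = (217/54 + 3)² = (379/54)² = 143641/2916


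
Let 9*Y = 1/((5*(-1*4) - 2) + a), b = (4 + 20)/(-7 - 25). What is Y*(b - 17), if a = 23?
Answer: -71/36 ≈ -1.9722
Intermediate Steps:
b = -¾ (b = 24/(-32) = 24*(-1/32) = -¾ ≈ -0.75000)
Y = ⅑ (Y = 1/(9*((5*(-1*4) - 2) + 23)) = 1/(9*((5*(-4) - 2) + 23)) = 1/(9*((-20 - 2) + 23)) = 1/(9*(-22 + 23)) = (⅑)/1 = (⅑)*1 = ⅑ ≈ 0.11111)
Y*(b - 17) = (-¾ - 17)/9 = (⅑)*(-71/4) = -71/36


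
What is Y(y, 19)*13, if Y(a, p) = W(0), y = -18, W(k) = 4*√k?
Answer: 0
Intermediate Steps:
Y(a, p) = 0 (Y(a, p) = 4*√0 = 4*0 = 0)
Y(y, 19)*13 = 0*13 = 0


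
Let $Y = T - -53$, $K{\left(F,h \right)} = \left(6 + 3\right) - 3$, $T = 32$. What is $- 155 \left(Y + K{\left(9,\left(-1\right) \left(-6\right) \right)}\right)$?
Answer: $-14105$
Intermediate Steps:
$K{\left(F,h \right)} = 6$ ($K{\left(F,h \right)} = 9 - 3 = 6$)
$Y = 85$ ($Y = 32 - -53 = 32 + 53 = 85$)
$- 155 \left(Y + K{\left(9,\left(-1\right) \left(-6\right) \right)}\right) = - 155 \left(85 + 6\right) = \left(-155\right) 91 = -14105$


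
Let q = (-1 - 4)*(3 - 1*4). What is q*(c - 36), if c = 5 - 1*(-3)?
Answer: -140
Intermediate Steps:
q = 5 (q = -5*(3 - 4) = -5*(-1) = 5)
c = 8 (c = 5 + 3 = 8)
q*(c - 36) = 5*(8 - 36) = 5*(-28) = -140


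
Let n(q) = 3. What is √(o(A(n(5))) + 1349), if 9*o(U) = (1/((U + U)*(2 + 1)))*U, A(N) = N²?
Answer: √437082/18 ≈ 36.729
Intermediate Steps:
o(U) = 1/54 (o(U) = ((1/((U + U)*(2 + 1)))*U)/9 = ((1/((2*U)*3))*U)/9 = (((1/(2*U))*(⅓))*U)/9 = ((1/(6*U))*U)/9 = (⅑)*(⅙) = 1/54)
√(o(A(n(5))) + 1349) = √(1/54 + 1349) = √(72847/54) = √437082/18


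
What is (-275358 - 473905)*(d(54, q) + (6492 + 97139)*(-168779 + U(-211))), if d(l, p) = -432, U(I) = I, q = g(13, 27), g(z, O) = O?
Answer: 13121545552999086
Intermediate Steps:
q = 27
(-275358 - 473905)*(d(54, q) + (6492 + 97139)*(-168779 + U(-211))) = (-275358 - 473905)*(-432 + (6492 + 97139)*(-168779 - 211)) = -749263*(-432 + 103631*(-168990)) = -749263*(-432 - 17512602690) = -749263*(-17512603122) = 13121545552999086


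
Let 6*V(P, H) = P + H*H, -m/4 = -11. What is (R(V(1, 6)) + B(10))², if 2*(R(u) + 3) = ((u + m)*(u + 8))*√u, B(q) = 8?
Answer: 24220689925/31104 + 127925*√222/216 ≈ 7.8752e+5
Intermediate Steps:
m = 44 (m = -4*(-11) = 44)
V(P, H) = P/6 + H²/6 (V(P, H) = (P + H*H)/6 = (P + H²)/6 = P/6 + H²/6)
R(u) = -3 + √u*(8 + u)*(44 + u)/2 (R(u) = -3 + (((u + 44)*(u + 8))*√u)/2 = -3 + (((44 + u)*(8 + u))*√u)/2 = -3 + (((8 + u)*(44 + u))*√u)/2 = -3 + (√u*(8 + u)*(44 + u))/2 = -3 + √u*(8 + u)*(44 + u)/2)
(R(V(1, 6)) + B(10))² = ((-3 + ((⅙)*1 + (⅙)*6²)^(5/2)/2 + 26*((⅙)*1 + (⅙)*6²)^(3/2) + 176*√((⅙)*1 + (⅙)*6²)) + 8)² = ((-3 + (⅙ + (⅙)*36)^(5/2)/2 + 26*(⅙ + (⅙)*36)^(3/2) + 176*√(⅙ + (⅙)*36)) + 8)² = ((-3 + (⅙ + 6)^(5/2)/2 + 26*(⅙ + 6)^(3/2) + 176*√(⅙ + 6)) + 8)² = ((-3 + (37/6)^(5/2)/2 + 26*(37/6)^(3/2) + 176*√(37/6)) + 8)² = ((-3 + (1369*√222/216)/2 + 26*(37*√222/36) + 176*(√222/6)) + 8)² = ((-3 + 1369*√222/432 + 481*√222/18 + 88*√222/3) + 8)² = ((-3 + 25585*√222/432) + 8)² = (5 + 25585*√222/432)²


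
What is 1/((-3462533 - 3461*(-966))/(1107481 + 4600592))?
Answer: -5708073/119207 ≈ -47.884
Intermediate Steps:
1/((-3462533 - 3461*(-966))/(1107481 + 4600592)) = 1/((-3462533 + 3343326)/5708073) = 1/(-119207*1/5708073) = 1/(-119207/5708073) = -5708073/119207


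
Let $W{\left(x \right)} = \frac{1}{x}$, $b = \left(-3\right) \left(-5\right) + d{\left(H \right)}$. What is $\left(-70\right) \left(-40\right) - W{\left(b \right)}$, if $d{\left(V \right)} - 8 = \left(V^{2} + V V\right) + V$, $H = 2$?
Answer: $\frac{92399}{33} \approx 2800.0$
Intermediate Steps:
$d{\left(V \right)} = 8 + V + 2 V^{2}$ ($d{\left(V \right)} = 8 + \left(\left(V^{2} + V V\right) + V\right) = 8 + \left(\left(V^{2} + V^{2}\right) + V\right) = 8 + \left(2 V^{2} + V\right) = 8 + \left(V + 2 V^{2}\right) = 8 + V + 2 V^{2}$)
$b = 33$ ($b = \left(-3\right) \left(-5\right) + \left(8 + 2 + 2 \cdot 2^{2}\right) = 15 + \left(8 + 2 + 2 \cdot 4\right) = 15 + \left(8 + 2 + 8\right) = 15 + 18 = 33$)
$\left(-70\right) \left(-40\right) - W{\left(b \right)} = \left(-70\right) \left(-40\right) - \frac{1}{33} = 2800 - \frac{1}{33} = \frac{92399}{33}$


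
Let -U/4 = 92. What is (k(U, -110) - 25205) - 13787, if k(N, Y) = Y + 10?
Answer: -39092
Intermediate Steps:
U = -368 (U = -4*92 = -368)
k(N, Y) = 10 + Y
(k(U, -110) - 25205) - 13787 = ((10 - 110) - 25205) - 13787 = (-100 - 25205) - 13787 = -25305 - 13787 = -39092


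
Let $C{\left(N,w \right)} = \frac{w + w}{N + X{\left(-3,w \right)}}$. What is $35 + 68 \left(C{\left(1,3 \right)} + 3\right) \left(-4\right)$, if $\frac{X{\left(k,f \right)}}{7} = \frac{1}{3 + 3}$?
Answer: $- \frac{19945}{13} \approx -1534.2$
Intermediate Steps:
$X{\left(k,f \right)} = \frac{7}{6}$ ($X{\left(k,f \right)} = \frac{7}{3 + 3} = \frac{7}{6}$)
$C{\left(N,w \right)} = \frac{2 w}{\frac{7}{6} + N}$ ($C{\left(N,w \right)} = \frac{w + w}{N + \frac{7}{6}} = \frac{2 w}{\frac{7}{6} + N}$)
$35 + 68 \left(C{\left(1,3 \right)} + 3\right) \left(-4\right) = 35 + 68 \left(12 \cdot 3 \frac{1}{7 + 6 \cdot 1} + 3\right) \left(-4\right) = 35 + 68 \left(12 \cdot 3 \frac{1}{7 + 6} + 3\right) \left(-4\right) = 35 + 68 \left(12 \cdot 3 \cdot \frac{1}{13} + 3\right) \left(-4\right) = 35 + 68 \left(\frac{36}{13} + 3\right) \left(-4\right) = 35 + 68 \cdot \frac{75}{13} \left(-4\right) = 35 + 68 \left(- \frac{300}{13}\right) = 35 - \frac{20400}{13} = - \frac{19945}{13}$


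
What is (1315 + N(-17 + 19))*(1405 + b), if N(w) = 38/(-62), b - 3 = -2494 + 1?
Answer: -1426110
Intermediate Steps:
b = -2490 (b = 3 + (-2494 + 1) = 3 - 2493 = -2490)
N(w) = -19/31 (N(w) = 38*(-1/62) = -19/31)
(1315 + N(-17 + 19))*(1405 + b) = (1315 - 19/31)*(1405 - 2490) = (40746/31)*(-1085) = -1426110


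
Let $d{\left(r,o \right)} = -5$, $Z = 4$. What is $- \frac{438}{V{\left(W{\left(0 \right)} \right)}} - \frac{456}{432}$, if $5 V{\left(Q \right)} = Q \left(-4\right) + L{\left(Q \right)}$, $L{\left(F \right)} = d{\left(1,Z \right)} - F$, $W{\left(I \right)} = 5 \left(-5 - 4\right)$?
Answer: $- \frac{1090}{99} \approx -11.01$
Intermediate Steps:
$W{\left(I \right)} = -45$ ($W{\left(I \right)} = 5 \left(-9\right) = -45$)
$L{\left(F \right)} = -5 - F$
$V{\left(Q \right)} = -1 - Q$ ($V{\left(Q \right)} = \frac{Q \left(-4\right) - \left(5 + Q\right)}{5} = \frac{- 4 Q - \left(5 + Q\right)}{5} = \frac{-5 - 5 Q}{5} = -1 - Q$)
$- \frac{438}{V{\left(W{\left(0 \right)} \right)}} - \frac{456}{432} = - \frac{438}{-1 - -45} - \frac{456}{432} = - \frac{438}{-1 + 45} - \frac{19}{18} = - \frac{438}{44} - \frac{19}{18} = \left(-438\right) \frac{1}{44} - \frac{19}{18} = - \frac{219}{22} - \frac{19}{18} = - \frac{1090}{99}$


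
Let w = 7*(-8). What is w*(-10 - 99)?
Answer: 6104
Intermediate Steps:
w = -56
w*(-10 - 99) = -56*(-10 - 99) = -56*(-109) = 6104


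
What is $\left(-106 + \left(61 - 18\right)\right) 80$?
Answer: $-5040$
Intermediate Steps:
$\left(-106 + \left(61 - 18\right)\right) 80 = \left(-106 + 43\right) 80 = \left(-63\right) 80 = -5040$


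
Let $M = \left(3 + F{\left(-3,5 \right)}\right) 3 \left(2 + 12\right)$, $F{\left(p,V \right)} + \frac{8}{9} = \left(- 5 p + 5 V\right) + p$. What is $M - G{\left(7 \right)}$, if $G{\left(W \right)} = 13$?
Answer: $\frac{4889}{3} \approx 1629.7$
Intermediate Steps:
$F{\left(p,V \right)} = - \frac{8}{9} - 4 p + 5 V$ ($F{\left(p,V \right)} = - \frac{8}{9} + \left(\left(- 5 p + 5 V\right) + p\right) = - \frac{8}{9} + \left(- 4 p + 5 V\right) = - \frac{8}{9} - 4 p + 5 V$)
$M = \frac{4928}{3}$ ($M = \left(3 - - \frac{325}{9}\right) 3 \left(2 + 12\right) = \left(3 + \left(- \frac{8}{9} + 12 + 25\right)\right) 3 \cdot 14 = \left(3 + \frac{325}{9}\right) 3 \cdot 14 = \frac{352}{9} \cdot 3 \cdot 14 = \frac{352}{3} \cdot 14 = \frac{4928}{3} \approx 1642.7$)
$M - G{\left(7 \right)} = \frac{4928}{3} - 13 = \frac{4889}{3}$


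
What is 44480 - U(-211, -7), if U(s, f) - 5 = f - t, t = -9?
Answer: 44473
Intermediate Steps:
U(s, f) = 14 + f (U(s, f) = 5 + (f - 1*(-9)) = 5 + (f + 9) = 5 + (9 + f) = 14 + f)
44480 - U(-211, -7) = 44480 - (14 - 7) = 44480 - 1*7 = 44480 - 7 = 44473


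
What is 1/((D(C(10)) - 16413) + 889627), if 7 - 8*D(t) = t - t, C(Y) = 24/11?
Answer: 8/6985719 ≈ 1.1452e-6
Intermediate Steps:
C(Y) = 24/11 (C(Y) = 24*(1/11) = 24/11)
D(t) = 7/8 (D(t) = 7/8 - (t - t)/8 = 7/8 - ⅛*0 = 7/8 + 0 = 7/8)
1/((D(C(10)) - 16413) + 889627) = 1/((7/8 - 16413) + 889627) = 1/(-131297/8 + 889627) = 1/(6985719/8) = 8/6985719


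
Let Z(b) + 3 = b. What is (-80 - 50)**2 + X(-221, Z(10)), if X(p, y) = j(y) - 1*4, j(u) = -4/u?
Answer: 118268/7 ≈ 16895.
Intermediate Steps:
Z(b) = -3 + b
X(p, y) = -4 - 4/y (X(p, y) = -4/y - 1*4 = -4/y - 4 = -4 - 4/y)
(-80 - 50)**2 + X(-221, Z(10)) = (-80 - 50)**2 + (-4 - 4/(-3 + 10)) = (-130)**2 + (-4 - 4/7) = 16900 + (-4 - 4*1/7) = 16900 + (-4 - 4/7) = 16900 - 32/7 = 118268/7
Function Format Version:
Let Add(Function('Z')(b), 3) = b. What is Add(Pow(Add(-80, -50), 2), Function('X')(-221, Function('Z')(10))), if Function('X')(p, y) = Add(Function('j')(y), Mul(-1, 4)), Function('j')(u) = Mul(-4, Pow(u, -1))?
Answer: Rational(118268, 7) ≈ 16895.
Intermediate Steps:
Function('Z')(b) = Add(-3, b)
Function('X')(p, y) = Add(-4, Mul(-4, Pow(y, -1))) (Function('X')(p, y) = Add(Mul(-4, Pow(y, -1)), Mul(-1, 4)) = Add(Mul(-4, Pow(y, -1)), -4) = Add(-4, Mul(-4, Pow(y, -1))))
Add(Pow(Add(-80, -50), 2), Function('X')(-221, Function('Z')(10))) = Add(Pow(Add(-80, -50), 2), Add(-4, Mul(-4, Pow(Add(-3, 10), -1)))) = Add(Pow(-130, 2), Add(-4, Mul(-4, Pow(7, -1)))) = Add(16900, Add(-4, Mul(-4, Rational(1, 7)))) = Add(16900, Add(-4, Rational(-4, 7))) = Add(16900, Rational(-32, 7)) = Rational(118268, 7)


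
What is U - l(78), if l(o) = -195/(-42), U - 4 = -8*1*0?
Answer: -9/14 ≈ -0.64286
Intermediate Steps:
U = 4 (U = 4 - 8*1*0 = 4 - 8*0 = 4 + 0 = 4)
l(o) = 65/14 (l(o) = -195*(-1/42) = 65/14)
U - l(78) = 4 - 1*65/14 = 4 - 65/14 = -9/14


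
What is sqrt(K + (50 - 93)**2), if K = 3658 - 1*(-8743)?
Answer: 5*sqrt(570) ≈ 119.37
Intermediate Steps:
K = 12401 (K = 3658 + 8743 = 12401)
sqrt(K + (50 - 93)**2) = sqrt(12401 + (50 - 93)**2) = sqrt(12401 + (-43)**2) = sqrt(12401 + 1849) = sqrt(14250) = 5*sqrt(570)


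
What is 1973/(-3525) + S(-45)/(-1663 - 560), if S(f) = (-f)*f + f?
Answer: 323419/870675 ≈ 0.37146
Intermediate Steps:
S(f) = f - f² (S(f) = -f² + f = f - f²)
1973/(-3525) + S(-45)/(-1663 - 560) = 1973/(-3525) + (-45*(1 - 1*(-45)))/(-1663 - 560) = 1973*(-1/3525) - 45*(1 + 45)/(-2223) = -1973/3525 - 45*46*(-1/2223) = -1973/3525 - 2070*(-1/2223) = -1973/3525 + 230/247 = 323419/870675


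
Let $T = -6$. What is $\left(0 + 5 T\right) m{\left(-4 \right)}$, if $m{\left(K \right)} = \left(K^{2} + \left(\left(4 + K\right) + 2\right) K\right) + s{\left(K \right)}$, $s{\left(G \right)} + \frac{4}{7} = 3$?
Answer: $- \frac{2190}{7} \approx -312.86$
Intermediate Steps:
$s{\left(G \right)} = \frac{17}{7}$ ($s{\left(G \right)} = - \frac{4}{7} + 3 = \frac{17}{7}$)
$m{\left(K \right)} = \frac{17}{7} + K^{2} + K \left(6 + K\right)$ ($m{\left(K \right)} = \left(K^{2} + \left(\left(4 + K\right) + 2\right) K\right) + \frac{17}{7} = \left(K^{2} + \left(6 + K\right) K\right) + \frac{17}{7} = \left(K^{2} + K \left(6 + K\right)\right) + \frac{17}{7} = \frac{17}{7} + K^{2} + K \left(6 + K\right)$)
$\left(0 + 5 T\right) m{\left(-4 \right)} = \left(0 + 5 \left(-6\right)\right) \left(\frac{17}{7} + 2 \left(-4\right)^{2} + 6 \left(-4\right)\right) = \left(0 - 30\right) \left(\frac{17}{7} + 2 \cdot 16 - 24\right) = - 30 \left(\frac{17}{7} + 32 - 24\right) = \left(-30\right) \frac{73}{7} = - \frac{2190}{7}$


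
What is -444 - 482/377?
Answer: -167870/377 ≈ -445.28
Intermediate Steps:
-444 - 482/377 = -167870/377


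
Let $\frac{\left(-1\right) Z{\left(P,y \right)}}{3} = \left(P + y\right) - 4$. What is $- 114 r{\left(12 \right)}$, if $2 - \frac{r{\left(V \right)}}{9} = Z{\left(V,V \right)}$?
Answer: $-63612$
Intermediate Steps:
$Z{\left(P,y \right)} = 12 - 3 P - 3 y$ ($Z{\left(P,y \right)} = - 3 \left(\left(P + y\right) - 4\right) = - 3 \left(-4 + P + y\right) = 12 - 3 P - 3 y$)
$r{\left(V \right)} = -90 + 54 V$ ($r{\left(V \right)} = 18 - 9 \left(12 - 3 V - 3 V\right) = 18 - 9 \left(12 - 6 V\right) = 18 + \left(-108 + 54 V\right) = -90 + 54 V$)
$- 114 r{\left(12 \right)} = - 114 \left(-90 + 54 \cdot 12\right) = - 114 \left(-90 + 648\right) = \left(-114\right) 558 = -63612$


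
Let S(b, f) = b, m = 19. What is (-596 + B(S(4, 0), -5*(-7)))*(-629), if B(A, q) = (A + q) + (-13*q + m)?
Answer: 624597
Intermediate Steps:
B(A, q) = 19 + A - 12*q (B(A, q) = (A + q) + (-13*q + 19) = (A + q) + (19 - 13*q) = 19 + A - 12*q)
(-596 + B(S(4, 0), -5*(-7)))*(-629) = (-596 + (19 + 4 - (-60)*(-7)))*(-629) = (-596 + (19 + 4 - 12*35))*(-629) = (-596 + (19 + 4 - 420))*(-629) = (-596 - 397)*(-629) = -993*(-629) = 624597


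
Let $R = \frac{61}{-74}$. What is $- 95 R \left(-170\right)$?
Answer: $- \frac{492575}{37} \approx -13313.0$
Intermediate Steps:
$R = - \frac{61}{74}$ ($R = 61 \left(- \frac{1}{74}\right) = - \frac{61}{74} \approx -0.82432$)
$- 95 R \left(-170\right) = \left(-95\right) \left(- \frac{61}{74}\right) \left(-170\right) = \frac{5795}{74} \left(-170\right) = - \frac{492575}{37}$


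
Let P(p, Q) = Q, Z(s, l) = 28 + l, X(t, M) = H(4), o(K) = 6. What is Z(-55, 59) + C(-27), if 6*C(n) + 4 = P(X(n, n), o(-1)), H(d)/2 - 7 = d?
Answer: 262/3 ≈ 87.333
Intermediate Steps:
H(d) = 14 + 2*d
X(t, M) = 22 (X(t, M) = 14 + 2*4 = 14 + 8 = 22)
C(n) = ⅓ (C(n) = -⅔ + (⅙)*6 = -⅔ + 1 = ⅓)
Z(-55, 59) + C(-27) = (28 + 59) + ⅓ = 87 + ⅓ = 262/3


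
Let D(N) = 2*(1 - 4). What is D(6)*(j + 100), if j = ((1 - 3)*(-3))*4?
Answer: -744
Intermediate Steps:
D(N) = -6 (D(N) = 2*(-3) = -6)
j = 24 (j = -2*(-3)*4 = 6*4 = 24)
D(6)*(j + 100) = -6*(24 + 100) = -6*124 = -744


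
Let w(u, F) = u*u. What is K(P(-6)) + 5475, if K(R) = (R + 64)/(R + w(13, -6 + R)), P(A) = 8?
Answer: 323049/59 ≈ 5475.4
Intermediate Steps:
w(u, F) = u²
K(R) = (64 + R)/(169 + R) (K(R) = (R + 64)/(R + 13²) = (64 + R)/(R + 169) = (64 + R)/(169 + R))
K(P(-6)) + 5475 = (64 + 8)/(169 + 8) + 5475 = 72/177 + 5475 = (1/177)*72 + 5475 = 24/59 + 5475 = 323049/59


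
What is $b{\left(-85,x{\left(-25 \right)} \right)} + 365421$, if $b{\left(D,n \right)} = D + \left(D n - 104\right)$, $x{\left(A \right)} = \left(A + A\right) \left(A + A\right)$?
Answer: $152732$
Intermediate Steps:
$x{\left(A \right)} = 4 A^{2}$ ($x{\left(A \right)} = 2 A 2 A = 4 A^{2}$)
$b{\left(D,n \right)} = -104 + D + D n$ ($b{\left(D,n \right)} = D + \left(-104 + D n\right) = -104 + D + D n$)
$b{\left(-85,x{\left(-25 \right)} \right)} + 365421 = \left(-104 - 85 - 85 \cdot 4 \left(-25\right)^{2}\right) + 365421 = \left(-104 - 85 - 85 \cdot 4 \cdot 625\right) + 365421 = \left(-104 - 85 - 212500\right) + 365421 = -212689 + 365421 = 152732$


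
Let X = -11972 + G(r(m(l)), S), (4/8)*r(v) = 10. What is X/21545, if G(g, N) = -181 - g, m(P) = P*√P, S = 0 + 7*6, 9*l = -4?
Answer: -12173/21545 ≈ -0.56500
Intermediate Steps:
l = -4/9 (l = (⅑)*(-4) = -4/9 ≈ -0.44444)
S = 42 (S = 0 + 42 = 42)
m(P) = P^(3/2)
r(v) = 20 (r(v) = 2*10 = 20)
X = -12173 (X = -11972 + (-181 - 1*20) = -11972 + (-181 - 20) = -11972 - 201 = -12173)
X/21545 = -12173/21545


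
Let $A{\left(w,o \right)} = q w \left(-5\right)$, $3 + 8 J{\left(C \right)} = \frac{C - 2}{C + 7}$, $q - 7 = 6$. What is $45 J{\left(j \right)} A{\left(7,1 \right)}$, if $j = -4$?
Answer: $\frac{102375}{8} \approx 12797.0$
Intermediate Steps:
$q = 13$ ($q = 7 + 6 = 13$)
$J{\left(C \right)} = - \frac{3}{8} + \frac{-2 + C}{8 \left(7 + C\right)}$ ($J{\left(C \right)} = - \frac{3}{8} + \frac{\left(C - 2\right) \frac{1}{C + 7}}{8} = - \frac{3}{8} + \frac{\left(-2 + C\right) \frac{1}{7 + C}}{8} = - \frac{3}{8} + \frac{\frac{1}{7 + C} \left(-2 + C\right)}{8} = - \frac{3}{8} + \frac{-2 + C}{8 \left(7 + C\right)}$)
$A{\left(w,o \right)} = - 65 w$ ($A{\left(w,o \right)} = 13 w \left(-5\right) = - 65 w$)
$45 J{\left(j \right)} A{\left(7,1 \right)} = 45 \frac{-23 - -8}{8 \left(7 - 4\right)} \left(\left(-65\right) 7\right) = 45 \frac{-23 + 8}{8 \cdot 3} \left(-455\right) = 45 \cdot \frac{1}{8} \cdot \frac{1}{3} \left(-15\right) \left(-455\right) = 45 \left(- \frac{5}{8}\right) \left(-455\right) = \left(- \frac{225}{8}\right) \left(-455\right) = \frac{102375}{8}$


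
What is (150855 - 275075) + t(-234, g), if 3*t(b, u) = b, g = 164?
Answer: -124298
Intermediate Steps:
t(b, u) = b/3
(150855 - 275075) + t(-234, g) = (150855 - 275075) + (⅓)*(-234) = -124220 - 78 = -124298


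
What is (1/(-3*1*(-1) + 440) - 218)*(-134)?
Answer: 12940782/443 ≈ 29212.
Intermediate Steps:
(1/(-3*1*(-1) + 440) - 218)*(-134) = (1/(-3*(-1) + 440) - 218)*(-134) = (1/(3 + 440) - 218)*(-134) = (1/443 - 218)*(-134) = -96573/443*(-134) = 12940782/443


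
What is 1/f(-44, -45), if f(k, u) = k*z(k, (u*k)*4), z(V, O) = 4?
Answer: -1/176 ≈ -0.0056818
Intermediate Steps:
f(k, u) = 4*k (f(k, u) = k*4 = 4*k)
1/f(-44, -45) = 1/(4*(-44)) = 1/(-176) = -1/176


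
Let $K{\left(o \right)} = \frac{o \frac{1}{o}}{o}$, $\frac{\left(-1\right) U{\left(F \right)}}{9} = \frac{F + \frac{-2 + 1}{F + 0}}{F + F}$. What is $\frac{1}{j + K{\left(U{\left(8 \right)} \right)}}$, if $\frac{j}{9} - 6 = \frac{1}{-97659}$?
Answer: $\frac{2050839}{110282141} \approx 0.018596$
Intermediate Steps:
$j = \frac{585953}{10851}$ ($j = 54 + \frac{9}{-97659} = 54 + 9 \left(- \frac{1}{97659}\right) = 54 - \frac{1}{10851} = \frac{585953}{10851} \approx 54.0$)
$U{\left(F \right)} = - \frac{9 \left(F - \frac{1}{F}\right)}{2 F}$ ($U{\left(F \right)} = - 9 \frac{F + \frac{-2 + 1}{F + 0}}{F + F} = - 9 \frac{F - \frac{1}{F}}{2 F} = - \frac{9 \left(F - \frac{1}{F}\right)}{2 F}$)
$K{\left(o \right)} = \frac{1}{o}$ ($K{\left(o \right)} = 1 \frac{1}{o} = \frac{1}{o}$)
$\frac{1}{j + K{\left(U{\left(8 \right)} \right)}} = \frac{1}{\frac{585953}{10851} + \frac{1}{- \frac{9}{2} + \frac{9}{2 \cdot 64}}} = \frac{1}{\frac{585953}{10851} + \frac{1}{- \frac{9}{2} + \frac{9}{2} \cdot \frac{1}{64}}} = \frac{1}{\frac{585953}{10851} + \frac{1}{- \frac{9}{2} + \frac{9}{128}}} = \frac{1}{\frac{585953}{10851} + \frac{1}{- \frac{567}{128}}} = \frac{1}{\frac{585953}{10851} - \frac{128}{567}} = \frac{1}{\frac{110282141}{2050839}} = \frac{2050839}{110282141}$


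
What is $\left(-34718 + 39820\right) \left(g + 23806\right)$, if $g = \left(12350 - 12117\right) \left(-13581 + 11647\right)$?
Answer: $-2177615232$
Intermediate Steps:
$g = -450622$ ($g = 233 \left(-1934\right) = -450622$)
$\left(-34718 + 39820\right) \left(g + 23806\right) = \left(-34718 + 39820\right) \left(-450622 + 23806\right) = 5102 \left(-426816\right) = -2177615232$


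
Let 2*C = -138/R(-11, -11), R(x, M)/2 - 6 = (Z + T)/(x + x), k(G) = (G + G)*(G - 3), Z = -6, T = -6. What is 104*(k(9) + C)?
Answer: 64103/6 ≈ 10684.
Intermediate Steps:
k(G) = 2*G*(-3 + G) (k(G) = (2*G)*(-3 + G) = 2*G*(-3 + G))
R(x, M) = 12 - 12/x (R(x, M) = 12 + 2*((-6 - 6)/(x + x)) = 12 + 2*(-12*1/(2*x)) = 12 + 2*(-6/x) = 12 - 12/x)
C = -253/48 (C = (-138/(12 - 12/(-11)))/2 = (-138/(12 - 12*(-1/11)))/2 = (-138/(12 + 12/11))/2 = (-138/144/11)/2 = (-138*11/144)/2 = (½)*(-253/24) = -253/48 ≈ -5.2708)
104*(k(9) + C) = 104*(2*9*(-3 + 9) - 253/48) = 104*(2*9*6 - 253/48) = 104*(108 - 253/48) = 104*(4931/48) = 64103/6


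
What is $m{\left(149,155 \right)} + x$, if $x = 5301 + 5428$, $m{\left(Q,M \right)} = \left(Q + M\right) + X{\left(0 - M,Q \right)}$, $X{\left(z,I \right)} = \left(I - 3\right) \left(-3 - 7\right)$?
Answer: $9573$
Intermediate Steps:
$X{\left(z,I \right)} = 30 - 10 I$ ($X{\left(z,I \right)} = \left(-3 + I\right) \left(-10\right) = 30 - 10 I$)
$m{\left(Q,M \right)} = 30 + M - 9 Q$ ($m{\left(Q,M \right)} = \left(Q + M\right) - \left(-30 + 10 Q\right) = \left(M + Q\right) - \left(-30 + 10 Q\right) = 30 + M - 9 Q$)
$x = 10729$
$m{\left(149,155 \right)} + x = \left(30 + 155 - 1341\right) + 10729 = -1156 + 10729 = 9573$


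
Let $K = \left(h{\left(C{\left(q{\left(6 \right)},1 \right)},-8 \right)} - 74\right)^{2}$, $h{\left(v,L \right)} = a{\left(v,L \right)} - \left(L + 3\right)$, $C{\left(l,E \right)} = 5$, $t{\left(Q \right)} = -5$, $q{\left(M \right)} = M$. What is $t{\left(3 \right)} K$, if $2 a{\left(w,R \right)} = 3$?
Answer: $- \frac{91125}{4} \approx -22781.0$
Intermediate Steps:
$a{\left(w,R \right)} = \frac{3}{2}$ ($a{\left(w,R \right)} = \frac{1}{2} \cdot 3 = \frac{3}{2}$)
$h{\left(v,L \right)} = - \frac{3}{2} - L$ ($h{\left(v,L \right)} = \frac{3}{2} - \left(L + 3\right) = \frac{3}{2} - \left(3 + L\right) = - \frac{3}{2} - L$)
$K = \frac{18225}{4}$ ($K = \left(\left(- \frac{3}{2} - -8\right) - 74\right)^{2} = \left(\left(- \frac{3}{2} + 8\right) - 74\right)^{2} = \left(\frac{13}{2} - 74\right)^{2} = \left(- \frac{135}{2}\right)^{2} = \frac{18225}{4} \approx 4556.3$)
$t{\left(3 \right)} K = \left(-5\right) \frac{18225}{4} = - \frac{91125}{4}$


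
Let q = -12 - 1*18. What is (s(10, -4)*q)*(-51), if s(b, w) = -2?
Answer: -3060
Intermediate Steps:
q = -30 (q = -12 - 18 = -30)
(s(10, -4)*q)*(-51) = -2*(-30)*(-51) = 60*(-51) = -3060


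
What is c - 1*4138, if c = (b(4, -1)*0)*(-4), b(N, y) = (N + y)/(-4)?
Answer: -4138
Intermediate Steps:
b(N, y) = -N/4 - y/4 (b(N, y) = (N + y)*(-¼) = -N/4 - y/4)
c = 0 (c = ((-¼*4 - ¼*(-1))*0)*(-4) = ((-1 + ¼)*0)*(-4) = -¾*0*(-4) = 0*(-4) = 0)
c - 1*4138 = 0 - 1*4138 = 0 - 4138 = -4138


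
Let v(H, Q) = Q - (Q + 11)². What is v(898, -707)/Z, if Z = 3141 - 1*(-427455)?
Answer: -485123/430596 ≈ -1.1266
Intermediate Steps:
Z = 430596 (Z = 3141 + 427455 = 430596)
v(H, Q) = Q - (11 + Q)²
v(898, -707)/Z = (-707 - (11 - 707)²)/430596 = (-707 - 1*(-696)²)*(1/430596) = (-707 - 1*484416)*(1/430596) = (-707 - 484416)*(1/430596) = -485123*1/430596 = -485123/430596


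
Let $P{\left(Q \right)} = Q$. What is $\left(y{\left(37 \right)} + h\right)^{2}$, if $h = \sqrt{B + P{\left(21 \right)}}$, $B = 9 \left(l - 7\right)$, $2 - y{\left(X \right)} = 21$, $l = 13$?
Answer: $436 - 190 \sqrt{3} \approx 106.91$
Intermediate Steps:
$y{\left(X \right)} = -19$ ($y{\left(X \right)} = 2 - 21 = -19$)
$B = 54$ ($B = 9 \left(13 - 7\right) = 9 \cdot 6 = 54$)
$h = 5 \sqrt{3}$ ($h = \sqrt{54 + 21} = \sqrt{75} = 5 \sqrt{3} \approx 8.6602$)
$\left(y{\left(37 \right)} + h\right)^{2} = \left(-19 + 5 \sqrt{3}\right)^{2}$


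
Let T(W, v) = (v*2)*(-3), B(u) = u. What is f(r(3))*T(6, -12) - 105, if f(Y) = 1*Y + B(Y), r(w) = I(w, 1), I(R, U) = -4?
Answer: -681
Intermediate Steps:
T(W, v) = -6*v (T(W, v) = (2*v)*(-3) = -6*v)
r(w) = -4
f(Y) = 2*Y (f(Y) = 1*Y + Y = Y + Y = 2*Y)
f(r(3))*T(6, -12) - 105 = (2*(-4))*(-6*(-12)) - 105 = -8*72 - 105 = -576 - 105 = -681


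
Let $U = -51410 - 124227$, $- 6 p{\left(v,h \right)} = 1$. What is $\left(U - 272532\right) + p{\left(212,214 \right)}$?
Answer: $- \frac{2689015}{6} \approx -4.4817 \cdot 10^{5}$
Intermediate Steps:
$p{\left(v,h \right)} = - \frac{1}{6}$ ($p{\left(v,h \right)} = \left(- \frac{1}{6}\right) 1 = - \frac{1}{6}$)
$U = -175637$
$\left(U - 272532\right) + p{\left(212,214 \right)} = \left(-175637 - 272532\right) - \frac{1}{6} = -448169 - \frac{1}{6} = - \frac{2689015}{6}$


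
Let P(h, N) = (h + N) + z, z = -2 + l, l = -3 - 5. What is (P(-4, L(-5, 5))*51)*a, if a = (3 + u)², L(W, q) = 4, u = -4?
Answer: -510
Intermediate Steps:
l = -8
a = 1 (a = (3 - 4)² = (-1)² = 1)
z = -10 (z = -2 - 8 = -10)
P(h, N) = -10 + N + h (P(h, N) = (h + N) - 10 = (N + h) - 10 = -10 + N + h)
(P(-4, L(-5, 5))*51)*a = ((-10 + 4 - 4)*51)*1 = -10*51*1 = -510*1 = -510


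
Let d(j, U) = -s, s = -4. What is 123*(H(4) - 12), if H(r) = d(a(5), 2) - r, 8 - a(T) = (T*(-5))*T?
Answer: -1476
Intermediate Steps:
a(T) = 8 + 5*T**2 (a(T) = 8 - T*(-5)*T = 8 - (-5*T)*T = 8 - (-5)*T**2 = 8 + 5*T**2)
d(j, U) = 4 (d(j, U) = -1*(-4) = 4)
H(r) = 4 - r
123*(H(4) - 12) = 123*((4 - 1*4) - 12) = 123*((4 - 4) - 12) = 123*(0 - 12) = 123*(-12) = -1476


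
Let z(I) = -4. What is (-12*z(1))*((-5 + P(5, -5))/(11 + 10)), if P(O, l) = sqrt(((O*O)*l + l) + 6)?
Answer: -80/7 + 32*I*sqrt(31)/7 ≈ -11.429 + 25.453*I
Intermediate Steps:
P(O, l) = sqrt(6 + l + l*O**2) (P(O, l) = sqrt((O**2*l + l) + 6) = sqrt((l*O**2 + l) + 6) = sqrt((l + l*O**2) + 6) = sqrt(6 + l + l*O**2))
(-12*z(1))*((-5 + P(5, -5))/(11 + 10)) = (-12*(-4))*((-5 + sqrt(6 - 5 - 5*5**2))/(11 + 10)) = 48*((-5 + sqrt(6 - 5 - 5*25))/21) = 48*((-5 + sqrt(6 - 5 - 125))*(1/21)) = 48*((-5 + sqrt(-124))*(1/21)) = 48*((-5 + 2*I*sqrt(31))*(1/21)) = 48*(-5/21 + 2*I*sqrt(31)/21) = -80/7 + 32*I*sqrt(31)/7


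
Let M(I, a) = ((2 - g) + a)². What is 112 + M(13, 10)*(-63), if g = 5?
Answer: -2975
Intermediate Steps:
M(I, a) = (-3 + a)² (M(I, a) = ((2 - 1*5) + a)² = ((2 - 5) + a)² = (-3 + a)²)
112 + M(13, 10)*(-63) = 112 + (-3 + 10)²*(-63) = 112 + 7²*(-63) = 112 + 49*(-63) = 112 - 3087 = -2975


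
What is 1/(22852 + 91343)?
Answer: 1/114195 ≈ 8.7569e-6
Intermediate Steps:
1/(22852 + 91343) = 1/114195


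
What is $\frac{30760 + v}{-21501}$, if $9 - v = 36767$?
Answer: $\frac{5998}{21501} \approx 0.27896$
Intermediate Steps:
$v = -36758$ ($v = 9 - 36767 = -36758$)
$\frac{30760 + v}{-21501} = \frac{30760 - 36758}{-21501} = \left(-5998\right) \left(- \frac{1}{21501}\right) = \frac{5998}{21501}$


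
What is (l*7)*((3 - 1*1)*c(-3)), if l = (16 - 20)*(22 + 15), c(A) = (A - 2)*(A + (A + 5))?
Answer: -10360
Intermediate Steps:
c(A) = (-2 + A)*(5 + 2*A) (c(A) = (-2 + A)*(A + (5 + A)) = (-2 + A)*(5 + 2*A))
l = -148 (l = -4*37 = -148)
(l*7)*((3 - 1*1)*c(-3)) = (-148*7)*((3 - 1*1)*(-10 - 3 + 2*(-3)²)) = -1036*(3 - 1)*(-10 - 3 + 2*9) = -2072*(-10 - 3 + 18) = -2072*5 = -1036*10 = -10360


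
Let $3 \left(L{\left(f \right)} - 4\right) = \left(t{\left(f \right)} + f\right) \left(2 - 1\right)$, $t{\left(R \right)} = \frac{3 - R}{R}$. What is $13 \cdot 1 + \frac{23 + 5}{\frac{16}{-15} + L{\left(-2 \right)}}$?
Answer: $\frac{1399}{43} \approx 32.535$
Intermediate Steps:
$t{\left(R \right)} = \frac{3 - R}{R}$
$L{\left(f \right)} = 4 + \frac{f}{3} + \frac{3 - f}{3 f}$ ($L{\left(f \right)} = 4 + \frac{\left(\frac{3 - f}{f} + f\right) \left(2 - 1\right)}{3} = 4 + \frac{\left(f + \frac{3 - f}{f}\right) 1}{3} = 4 + \frac{f + \frac{3 - f}{f}}{3} = 4 + \left(\frac{f}{3} + \frac{3 - f}{3 f}\right) = 4 + \frac{f}{3} + \frac{3 - f}{3 f}$)
$13 \cdot 1 + \frac{23 + 5}{\frac{16}{-15} + L{\left(-2 \right)}} = 13 \cdot 1 + \frac{23 + 5}{\frac{16}{-15} + \left(\frac{11}{3} + \frac{1}{-2} + \frac{1}{3} \left(-2\right)\right)} = 13 + \frac{28}{16 \left(- \frac{1}{15}\right) - - \frac{5}{2}} = 13 + \frac{28}{- \frac{16}{15} + \frac{5}{2}} = 13 + \frac{28}{\frac{43}{30}} = 13 + 28 \cdot \frac{30}{43} = 13 + \frac{840}{43} = \frac{1399}{43}$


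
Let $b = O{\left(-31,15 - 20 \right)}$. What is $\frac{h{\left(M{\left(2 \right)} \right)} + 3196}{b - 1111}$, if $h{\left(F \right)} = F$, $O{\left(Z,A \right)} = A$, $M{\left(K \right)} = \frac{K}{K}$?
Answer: $- \frac{3197}{1116} \approx -2.8647$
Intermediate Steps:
$M{\left(K \right)} = 1$
$b = -5$ ($b = 15 - 20 = -5$)
$\frac{h{\left(M{\left(2 \right)} \right)} + 3196}{b - 1111} = \frac{1 + 3196}{-5 - 1111} = \frac{3197}{-1116} = 3197 \left(- \frac{1}{1116}\right) = - \frac{3197}{1116}$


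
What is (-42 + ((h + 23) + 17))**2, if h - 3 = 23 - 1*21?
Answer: 9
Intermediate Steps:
h = 5 (h = 3 + (23 - 1*21) = 3 + (23 - 21) = 3 + 2 = 5)
(-42 + ((h + 23) + 17))**2 = (-42 + ((5 + 23) + 17))**2 = (-42 + (28 + 17))**2 = (-42 + 45)**2 = 3**2 = 9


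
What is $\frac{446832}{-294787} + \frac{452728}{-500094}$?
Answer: $- \frac{178458165572}{73710604989} \approx -2.4211$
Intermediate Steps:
$\frac{446832}{-294787} + \frac{452728}{-500094} = 446832 \left(- \frac{1}{294787}\right) + 452728 \left(- \frac{1}{500094}\right) = - \frac{446832}{294787} - \frac{226364}{250047} = - \frac{178458165572}{73710604989}$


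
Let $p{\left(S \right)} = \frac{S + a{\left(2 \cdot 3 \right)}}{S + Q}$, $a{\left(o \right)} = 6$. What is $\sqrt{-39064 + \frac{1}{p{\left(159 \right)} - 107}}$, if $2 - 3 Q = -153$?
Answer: $\frac{4 i \sqrt{11002140549597}}{67129} \approx 197.65 i$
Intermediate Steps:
$Q = \frac{155}{3}$ ($Q = \frac{2}{3} - -51 = \frac{2}{3} + 51 = \frac{155}{3} \approx 51.667$)
$p{\left(S \right)} = \frac{6 + S}{\frac{155}{3} + S}$ ($p{\left(S \right)} = \frac{S + 6}{S + \frac{155}{3}} = \frac{6 + S}{\frac{155}{3} + S}$)
$\sqrt{-39064 + \frac{1}{p{\left(159 \right)} - 107}} = \sqrt{-39064 + \frac{1}{\frac{3 \left(6 + 159\right)}{155 + 3 \cdot 159} - 107}} = \sqrt{-39064 + \frac{1}{3 \frac{1}{155 + 477} \cdot 165 - 107}} = \sqrt{-39064 + \frac{1}{3 \cdot \frac{1}{632} \cdot 165 - 107}} = \sqrt{-39064 + \frac{1}{\frac{495}{632} - 107}} = \sqrt{-39064 + \frac{1}{- \frac{67129}{632}}} = \sqrt{-39064 - \frac{632}{67129}} = \sqrt{- \frac{2622327888}{67129}} = \frac{4 i \sqrt{11002140549597}}{67129}$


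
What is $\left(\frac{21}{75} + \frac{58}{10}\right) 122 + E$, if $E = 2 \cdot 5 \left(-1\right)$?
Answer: $\frac{18294}{25} \approx 731.76$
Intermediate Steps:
$E = -10$ ($E = 10 \left(-1\right) = -10$)
$\left(\frac{21}{75} + \frac{58}{10}\right) 122 + E = \left(\frac{21}{75} + \frac{58}{10}\right) 122 - 10 = \left(21 \cdot \frac{1}{75} + 58 \cdot \frac{1}{10}\right) 122 - 10 = \left(\frac{7}{25} + \frac{29}{5}\right) 122 - 10 = \frac{152}{25} \cdot 122 - 10 = \frac{18544}{25} - 10 = \frac{18294}{25}$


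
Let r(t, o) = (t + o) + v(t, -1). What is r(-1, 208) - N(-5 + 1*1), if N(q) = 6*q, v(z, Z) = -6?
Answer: 225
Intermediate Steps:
r(t, o) = -6 + o + t (r(t, o) = (t + o) - 6 = (o + t) - 6 = -6 + o + t)
r(-1, 208) - N(-5 + 1*1) = (-6 + 208 - 1) - 6*(-5 + 1*1) = 201 - 6*(-5 + 1) = 201 - 6*(-4) = 201 - 1*(-24) = 201 + 24 = 225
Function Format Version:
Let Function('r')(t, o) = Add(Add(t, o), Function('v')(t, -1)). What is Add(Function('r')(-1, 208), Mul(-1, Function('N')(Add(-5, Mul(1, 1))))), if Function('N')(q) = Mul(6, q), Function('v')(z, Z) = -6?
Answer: 225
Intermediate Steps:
Function('r')(t, o) = Add(-6, o, t) (Function('r')(t, o) = Add(Add(t, o), -6) = Add(Add(o, t), -6) = Add(-6, o, t))
Add(Function('r')(-1, 208), Mul(-1, Function('N')(Add(-5, Mul(1, 1))))) = Add(Add(-6, 208, -1), Mul(-1, Mul(6, Add(-5, Mul(1, 1))))) = Add(201, Mul(-1, Mul(6, Add(-5, 1)))) = Add(201, Mul(-1, Mul(6, -4))) = Add(201, Mul(-1, -24)) = Add(201, 24) = 225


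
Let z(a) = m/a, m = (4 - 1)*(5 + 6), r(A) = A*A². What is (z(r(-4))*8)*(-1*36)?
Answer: 297/2 ≈ 148.50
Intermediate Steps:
r(A) = A³
m = 33 (m = 3*11 = 33)
z(a) = 33/a
(z(r(-4))*8)*(-1*36) = ((33/((-4)³))*8)*(-1*36) = ((33/(-64))*8)*(-36) = ((33*(-1/64))*8)*(-36) = -33/64*8*(-36) = -33/8*(-36) = 297/2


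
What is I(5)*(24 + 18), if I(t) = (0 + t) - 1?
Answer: 168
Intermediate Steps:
I(t) = -1 + t (I(t) = t - 1 = -1 + t)
I(5)*(24 + 18) = (-1 + 5)*(24 + 18) = 4*42 = 168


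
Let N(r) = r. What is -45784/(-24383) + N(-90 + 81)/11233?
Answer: 514072225/273894239 ≈ 1.8769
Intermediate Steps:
-45784/(-24383) + N(-90 + 81)/11233 = -45784/(-24383) + (-90 + 81)/11233 = -45784*(-1/24383) - 9*1/11233 = 45784/24383 - 9/11233 = 514072225/273894239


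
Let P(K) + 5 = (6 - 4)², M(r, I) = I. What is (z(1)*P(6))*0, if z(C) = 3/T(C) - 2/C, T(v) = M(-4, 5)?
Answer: 0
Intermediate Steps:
T(v) = 5
P(K) = -1 (P(K) = -5 + (6 - 4)² = -5 + 2² = -5 + 4 = -1)
z(C) = ⅗ - 2/C (z(C) = 3/5 - 2/C = 3*(⅕) - 2/C = ⅗ - 2/C)
(z(1)*P(6))*0 = ((⅗ - 2/1)*(-1))*0 = ((⅗ - 2*1)*(-1))*0 = ((⅗ - 2)*(-1))*0 = -7/5*(-1)*0 = (7/5)*0 = 0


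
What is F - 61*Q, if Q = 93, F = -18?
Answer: -5691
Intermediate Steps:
F - 61*Q = -18 - 61*93 = -18 - 5673 = -5691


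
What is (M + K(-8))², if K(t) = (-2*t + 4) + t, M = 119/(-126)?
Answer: 39601/324 ≈ 122.23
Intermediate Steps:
M = -17/18 (M = 119*(-1/126) = -17/18 ≈ -0.94444)
K(t) = 4 - t (K(t) = (4 - 2*t) + t = 4 - t)
(M + K(-8))² = (-17/18 + (4 - 1*(-8)))² = (-17/18 + (4 + 8))² = (-17/18 + 12)² = (199/18)² = 39601/324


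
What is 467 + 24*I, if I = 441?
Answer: 11051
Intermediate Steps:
467 + 24*I = 467 + 24*441 = 467 + 10584 = 11051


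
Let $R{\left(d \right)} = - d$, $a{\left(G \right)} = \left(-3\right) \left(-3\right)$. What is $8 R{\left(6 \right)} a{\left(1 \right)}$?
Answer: $-432$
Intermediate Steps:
$a{\left(G \right)} = 9$
$8 R{\left(6 \right)} a{\left(1 \right)} = 8 \left(\left(-1\right) 6\right) 9 = 8 \left(-6\right) 9 = \left(-48\right) 9 = -432$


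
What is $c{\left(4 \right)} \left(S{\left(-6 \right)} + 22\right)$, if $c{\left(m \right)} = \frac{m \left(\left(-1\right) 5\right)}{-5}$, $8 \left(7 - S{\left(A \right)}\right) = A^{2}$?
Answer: $98$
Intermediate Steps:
$S{\left(A \right)} = 7 - \frac{A^{2}}{8}$
$c{\left(m \right)} = m$ ($c{\left(m \right)} = m \left(-5\right) \left(- \frac{1}{5}\right) = - 5 m \left(- \frac{1}{5}\right) = m$)
$c{\left(4 \right)} \left(S{\left(-6 \right)} + 22\right) = 4 \left(\left(7 - \frac{\left(-6\right)^{2}}{8}\right) + 22\right) = 4 \left(\left(7 - \frac{9}{2}\right) + 22\right) = 4 \left(\frac{5}{2} + 22\right) = 4 \cdot \frac{49}{2} = 98$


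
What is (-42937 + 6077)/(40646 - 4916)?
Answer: -3686/3573 ≈ -1.0316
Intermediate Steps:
(-42937 + 6077)/(40646 - 4916) = -36860/35730 = -36860*1/35730 = -3686/3573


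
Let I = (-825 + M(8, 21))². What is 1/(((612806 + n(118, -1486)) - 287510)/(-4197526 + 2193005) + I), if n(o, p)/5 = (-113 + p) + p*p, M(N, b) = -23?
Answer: 2004521/1441447710903 ≈ 1.3906e-6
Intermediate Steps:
n(o, p) = -565 + 5*p + 5*p² (n(o, p) = 5*((-113 + p) + p*p) = 5*((-113 + p) + p²) = 5*(-113 + p + p²) = -565 + 5*p + 5*p²)
I = 719104 (I = (-825 - 23)² = (-848)² = 719104)
1/(((612806 + n(118, -1486)) - 287510)/(-4197526 + 2193005) + I) = 1/(((612806 + (-565 + 5*(-1486) + 5*(-1486)²)) - 287510)/(-4197526 + 2193005) + 719104) = 1/(((612806 + (-565 - 7430 + 5*2208196)) - 287510)/(-2004521) + 719104) = 1/(((612806 + (-565 - 7430 + 11040980)) - 287510)*(-1/2004521) + 719104) = 1/(((612806 + 11032985) - 287510)*(-1/2004521) + 719104) = 1/((11645791 - 287510)*(-1/2004521) + 719104) = 1/(11358281*(-1/2004521) + 719104) = 1/(-11358281/2004521 + 719104) = 1/(1441447710903/2004521) = 2004521/1441447710903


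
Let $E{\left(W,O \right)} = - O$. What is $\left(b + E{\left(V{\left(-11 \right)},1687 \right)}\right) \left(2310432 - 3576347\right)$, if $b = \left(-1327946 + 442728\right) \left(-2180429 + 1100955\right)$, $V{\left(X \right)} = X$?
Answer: $-1209670160640410175$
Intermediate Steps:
$b = 955569815332$ ($b = \left(-885218\right) \left(-1079474\right) = 955569815332$)
$\left(b + E{\left(V{\left(-11 \right)},1687 \right)}\right) \left(2310432 - 3576347\right) = \left(955569815332 - 1687\right) \left(2310432 - 3576347\right) = \left(955569815332 - 1687\right) \left(-1265915\right) = 955569813645 \left(-1265915\right) = -1209670160640410175$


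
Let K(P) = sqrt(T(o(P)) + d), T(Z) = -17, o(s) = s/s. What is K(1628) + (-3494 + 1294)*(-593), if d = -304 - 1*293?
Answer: 1304600 + I*sqrt(614) ≈ 1.3046e+6 + 24.779*I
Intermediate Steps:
o(s) = 1
d = -597 (d = -304 - 293 = -597)
K(P) = I*sqrt(614) (K(P) = sqrt(-17 - 597) = sqrt(-614) = I*sqrt(614))
K(1628) + (-3494 + 1294)*(-593) = I*sqrt(614) + (-3494 + 1294)*(-593) = I*sqrt(614) - 2200*(-593) = I*sqrt(614) + 1304600 = 1304600 + I*sqrt(614)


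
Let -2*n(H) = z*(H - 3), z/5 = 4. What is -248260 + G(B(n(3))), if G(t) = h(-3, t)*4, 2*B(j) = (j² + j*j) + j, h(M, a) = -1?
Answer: -248264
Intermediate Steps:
z = 20 (z = 5*4 = 20)
n(H) = 30 - 10*H (n(H) = -10*(H - 3) = -10*(-3 + H) = -(-60 + 20*H)/2 = 30 - 10*H)
B(j) = j² + j/2 (B(j) = ((j² + j*j) + j)/2 = ((j² + j²) + j)/2 = (2*j² + j)/2 = (j + 2*j²)/2 = j² + j/2)
G(t) = -4 (G(t) = -1*4 = -4)
-248260 + G(B(n(3))) = -248260 - 4 = -248264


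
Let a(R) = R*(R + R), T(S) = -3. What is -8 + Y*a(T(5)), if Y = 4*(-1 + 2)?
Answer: 64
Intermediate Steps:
a(R) = 2*R**2 (a(R) = R*(2*R) = 2*R**2)
Y = 4 (Y = 4*1 = 4)
-8 + Y*a(T(5)) = -8 + 4*(2*(-3)**2) = -8 + 4*(2*9) = -8 + 4*18 = -8 + 72 = 64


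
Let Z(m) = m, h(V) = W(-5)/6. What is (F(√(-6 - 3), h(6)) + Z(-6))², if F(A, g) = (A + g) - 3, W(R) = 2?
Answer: 595/9 - 52*I ≈ 66.111 - 52.0*I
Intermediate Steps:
h(V) = ⅓ (h(V) = 2/6 = 2*(⅙) = ⅓)
F(A, g) = -3 + A + g
(F(√(-6 - 3), h(6)) + Z(-6))² = ((-3 + √(-6 - 3) + ⅓) - 6)² = ((-3 + √(-9) + ⅓) - 6)² = ((-3 + 3*I + ⅓) - 6)² = ((-8/3 + 3*I) - 6)² = (-26/3 + 3*I)²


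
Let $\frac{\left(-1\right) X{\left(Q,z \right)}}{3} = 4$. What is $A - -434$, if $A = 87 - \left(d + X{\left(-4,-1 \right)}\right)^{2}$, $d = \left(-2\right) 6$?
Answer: $-55$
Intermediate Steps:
$X{\left(Q,z \right)} = -12$ ($X{\left(Q,z \right)} = \left(-3\right) 4 = -12$)
$d = -12$
$A = -489$ ($A = 87 - \left(-12 - 12\right)^{2} = 87 - \left(-24\right)^{2} = 87 - 576 = -489$)
$A - -434 = -489 - -434 = -489 + 434 = -55$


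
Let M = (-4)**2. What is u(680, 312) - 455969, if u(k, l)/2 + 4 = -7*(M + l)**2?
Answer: -1962153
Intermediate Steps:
M = 16
u(k, l) = -8 - 14*(16 + l)**2 (u(k, l) = -8 + 2*(-7*(16 + l)**2) = -8 - 14*(16 + l)**2)
u(680, 312) - 455969 = (-8 - 14*(16 + 312)**2) - 455969 = (-8 - 14*328**2) - 455969 = (-8 - 14*107584) - 455969 = (-8 - 1506176) - 455969 = -1506184 - 455969 = -1962153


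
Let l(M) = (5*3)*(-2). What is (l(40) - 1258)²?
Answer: 1658944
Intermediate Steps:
l(M) = -30 (l(M) = 15*(-2) = -30)
(l(40) - 1258)² = (-30 - 1258)² = (-1288)² = 1658944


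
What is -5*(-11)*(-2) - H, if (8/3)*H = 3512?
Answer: -1427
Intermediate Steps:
H = 1317 (H = (3/8)*3512 = 1317)
-5*(-11)*(-2) - H = -5*(-11)*(-2) - 1*1317 = 55*(-2) - 1317 = -110 - 1317 = -1427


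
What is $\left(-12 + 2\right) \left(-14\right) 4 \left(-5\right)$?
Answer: $-2800$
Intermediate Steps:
$\left(-12 + 2\right) \left(-14\right) 4 \left(-5\right) = \left(-10\right) \left(-14\right) 4 \left(-5\right) = 140 \cdot 4 \left(-5\right) = 560 \left(-5\right) = -2800$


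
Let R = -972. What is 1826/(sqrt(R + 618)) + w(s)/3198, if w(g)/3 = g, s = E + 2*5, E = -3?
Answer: 7/1066 - 913*I*sqrt(354)/177 ≈ 0.0065666 - 97.051*I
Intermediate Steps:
s = 7 (s = -3 + 2*5 = -3 + 10 = 7)
w(g) = 3*g
1826/(sqrt(R + 618)) + w(s)/3198 = 1826/(sqrt(-972 + 618)) + (3*7)/3198 = 1826/(sqrt(-354)) + 21*(1/3198) = 1826/((I*sqrt(354))) + 7/1066 = 1826*(-I*sqrt(354)/354) + 7/1066 = -913*I*sqrt(354)/177 + 7/1066 = 7/1066 - 913*I*sqrt(354)/177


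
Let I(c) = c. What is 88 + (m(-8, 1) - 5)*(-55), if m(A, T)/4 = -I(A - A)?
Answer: 363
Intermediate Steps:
m(A, T) = 0 (m(A, T) = 4*(-(A - A)) = 4*(-1*0) = 4*0 = 0)
88 + (m(-8, 1) - 5)*(-55) = 88 + (0 - 5)*(-55) = 88 - 5*(-55) = 88 + 275 = 363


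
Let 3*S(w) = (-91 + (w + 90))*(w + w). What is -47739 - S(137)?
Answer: -180481/3 ≈ -60160.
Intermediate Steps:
S(w) = 2*w*(-1 + w)/3 (S(w) = ((-91 + (w + 90))*(w + w))/3 = ((-91 + (90 + w))*(2*w))/3 = ((-1 + w)*(2*w))/3 = (2*w*(-1 + w))/3 = 2*w*(-1 + w)/3)
-47739 - S(137) = -47739 - 2*137*(-1 + 137)/3 = -47739 - 2*137*136/3 = -47739 - 1*37264/3 = -47739 - 37264/3 = -180481/3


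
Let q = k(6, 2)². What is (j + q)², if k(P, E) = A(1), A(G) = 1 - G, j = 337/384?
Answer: 113569/147456 ≈ 0.77019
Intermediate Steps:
j = 337/384 (j = 337*(1/384) = 337/384 ≈ 0.87760)
k(P, E) = 0 (k(P, E) = 1 - 1*1 = 1 - 1 = 0)
q = 0 (q = 0² = 0)
(j + q)² = (337/384 + 0)² = (337/384)² = 113569/147456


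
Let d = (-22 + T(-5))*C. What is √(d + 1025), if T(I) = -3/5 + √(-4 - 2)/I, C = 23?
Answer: √(12630 - 115*I*√6)/5 ≈ 22.478 - 0.25064*I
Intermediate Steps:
T(I) = -⅗ + I*√6/I (T(I) = -3*⅕ + √(-6)/I = -⅗ + (I*√6)/I = -⅗ + I*√6/I)
d = -2599/5 - 23*I*√6/5 (d = (-22 + (-⅗ + I*√6/(-5)))*23 = (-22 + (-⅗ + I*√6*(-⅕)))*23 = (-22 + (-⅗ - I*√6/5))*23 = (-113/5 - I*√6/5)*23 = -2599/5 - 23*I*√6/5 ≈ -519.8 - 11.268*I)
√(d + 1025) = √((-2599/5 - 23*I*√6/5) + 1025) = √(2526/5 - 23*I*√6/5)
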